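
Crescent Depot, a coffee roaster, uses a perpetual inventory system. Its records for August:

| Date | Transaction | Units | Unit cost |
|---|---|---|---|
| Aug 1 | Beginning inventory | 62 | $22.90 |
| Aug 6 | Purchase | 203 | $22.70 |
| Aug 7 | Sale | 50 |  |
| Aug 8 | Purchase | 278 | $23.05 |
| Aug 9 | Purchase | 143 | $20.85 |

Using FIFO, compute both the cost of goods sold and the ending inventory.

Aug 7, 50 sold [FIFO — oldest first]: 50 @ $22.90 = $1,145.00
Ending inventory: 12 @ $22.90 + 203 @ $22.70 + 278 @ $23.05 + 143 @ $20.85 = $14,272.35
Check: goods available $15,417.35 = COGS $1,145.00 + ending $14,272.35

COGS = $1,145.00; ending inventory = $14,272.35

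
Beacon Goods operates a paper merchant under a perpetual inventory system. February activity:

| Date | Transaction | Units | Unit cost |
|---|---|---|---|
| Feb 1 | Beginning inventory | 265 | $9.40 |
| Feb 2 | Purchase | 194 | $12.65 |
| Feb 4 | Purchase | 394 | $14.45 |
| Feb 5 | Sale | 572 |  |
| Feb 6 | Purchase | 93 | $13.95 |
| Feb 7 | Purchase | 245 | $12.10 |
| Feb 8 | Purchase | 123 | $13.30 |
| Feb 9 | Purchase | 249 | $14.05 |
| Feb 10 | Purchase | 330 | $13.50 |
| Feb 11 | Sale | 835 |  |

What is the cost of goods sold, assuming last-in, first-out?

Feb 5, 572 sold [LIFO — newest first]: 394 @ $14.45 + 178 @ $12.65 = $7,945.00
Feb 11, 835 sold [LIFO — newest first]: 330 @ $13.50 + 249 @ $14.05 + 123 @ $13.30 + 133 @ $12.10 = $11,198.65
Total COGS = $7,945.00 + $11,198.65 = $19,143.65
Ending inventory: 265 @ $9.40 + 16 @ $12.65 + 93 @ $13.95 + 112 @ $12.10 = $5,345.95
Check: goods available $24,489.60 = COGS $19,143.65 + ending $5,345.95

COGS = $19,143.65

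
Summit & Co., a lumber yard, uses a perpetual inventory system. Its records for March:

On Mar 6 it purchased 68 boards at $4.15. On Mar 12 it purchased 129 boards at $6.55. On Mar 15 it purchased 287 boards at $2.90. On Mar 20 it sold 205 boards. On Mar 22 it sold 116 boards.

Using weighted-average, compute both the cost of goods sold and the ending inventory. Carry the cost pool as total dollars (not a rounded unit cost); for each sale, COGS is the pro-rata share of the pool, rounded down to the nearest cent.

COGS = $1,299.55; ending inventory = $659.90

After Mar 6: 68 on hand, pool $282.20 (≈ $4.1500 each)
After Mar 12: 197 on hand, pool $1,127.15 (≈ $5.7216 each)
After Mar 15: 484 on hand, pool $1,959.45 (≈ $4.0485 each)
Mar 20, sell 205: 205/484 × $1,959.45 → $829.93
Mar 22, sell 116: 116/279 × $1,129.52 → $469.62
Total COGS = $829.93 + $469.62 = $1,299.55
Ending inventory (cost pool remaining) = $659.90
Check: goods available $1,959.45 = COGS $1,299.55 + ending $659.90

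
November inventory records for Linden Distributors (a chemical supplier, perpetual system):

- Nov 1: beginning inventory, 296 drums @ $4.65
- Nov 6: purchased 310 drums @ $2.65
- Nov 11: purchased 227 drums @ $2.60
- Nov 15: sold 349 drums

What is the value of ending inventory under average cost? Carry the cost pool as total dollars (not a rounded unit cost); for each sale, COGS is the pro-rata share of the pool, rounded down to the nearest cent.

Ending inventory = $1,619.98

After Nov 1: 296 on hand, pool $1,376.40 (≈ $4.6500 each)
After Nov 6: 606 on hand, pool $2,197.90 (≈ $3.6269 each)
After Nov 11: 833 on hand, pool $2,788.10 (≈ $3.3471 each)
Nov 15, sell 349: 349/833 × $2,788.10 → $1,168.12
Ending inventory (cost pool remaining) = $1,619.98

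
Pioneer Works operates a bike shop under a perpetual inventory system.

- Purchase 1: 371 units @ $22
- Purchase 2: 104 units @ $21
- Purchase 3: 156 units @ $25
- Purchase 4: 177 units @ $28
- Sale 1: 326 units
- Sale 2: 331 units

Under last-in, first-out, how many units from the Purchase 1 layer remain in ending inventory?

151

Sale 1 (326) [LIFO — newest first]: 177 @ $28 + 149 @ $25 = $8,681
Sale 2 (331) [LIFO — newest first]: 7 @ $25 + 104 @ $21 + 220 @ $22 = $7,199
Total COGS = $8,681 + $7,199 = $15,880
Ending inventory: 151 @ $22 = $3,322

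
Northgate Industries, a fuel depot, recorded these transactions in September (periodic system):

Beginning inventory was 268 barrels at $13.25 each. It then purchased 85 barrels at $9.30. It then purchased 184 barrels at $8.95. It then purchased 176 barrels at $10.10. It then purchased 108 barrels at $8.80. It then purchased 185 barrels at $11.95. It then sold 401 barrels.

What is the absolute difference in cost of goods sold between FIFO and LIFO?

$519.15

FIFO COGS: 268 @ $13.25 + 85 @ $9.30 + 48 @ $8.95 = $4,771.10
LIFO COGS: 185 @ $11.95 + 108 @ $8.80 + 108 @ $10.10 = $4,251.95
Difference = |$4,771.10 − $4,251.95| = $519.15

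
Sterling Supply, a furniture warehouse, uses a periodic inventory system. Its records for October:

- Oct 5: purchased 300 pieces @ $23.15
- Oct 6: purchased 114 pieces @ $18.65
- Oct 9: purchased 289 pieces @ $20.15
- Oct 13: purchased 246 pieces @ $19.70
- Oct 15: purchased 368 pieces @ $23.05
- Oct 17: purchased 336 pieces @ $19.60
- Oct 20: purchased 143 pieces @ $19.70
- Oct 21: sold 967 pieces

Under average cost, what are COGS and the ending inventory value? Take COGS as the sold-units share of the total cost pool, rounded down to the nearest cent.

Oct 21, sell 967: 967/1796 × $37,625.75 → $20,258.40
Ending inventory (cost pool remaining) = $17,367.35
Check: goods available $37,625.75 = COGS $20,258.40 + ending $17,367.35

COGS = $20,258.40; ending inventory = $17,367.35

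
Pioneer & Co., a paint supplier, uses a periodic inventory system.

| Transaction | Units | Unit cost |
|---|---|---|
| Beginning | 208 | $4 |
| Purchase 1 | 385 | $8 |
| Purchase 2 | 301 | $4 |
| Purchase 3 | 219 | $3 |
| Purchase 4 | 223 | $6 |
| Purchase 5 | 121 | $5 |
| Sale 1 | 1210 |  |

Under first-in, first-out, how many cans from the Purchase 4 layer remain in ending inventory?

126

Sale 1 (1210) [FIFO — oldest first]: 208 @ $4 + 385 @ $8 + 301 @ $4 + 219 @ $3 + 97 @ $6 = $6,355
Ending inventory: 126 @ $6 + 121 @ $5 = $1,361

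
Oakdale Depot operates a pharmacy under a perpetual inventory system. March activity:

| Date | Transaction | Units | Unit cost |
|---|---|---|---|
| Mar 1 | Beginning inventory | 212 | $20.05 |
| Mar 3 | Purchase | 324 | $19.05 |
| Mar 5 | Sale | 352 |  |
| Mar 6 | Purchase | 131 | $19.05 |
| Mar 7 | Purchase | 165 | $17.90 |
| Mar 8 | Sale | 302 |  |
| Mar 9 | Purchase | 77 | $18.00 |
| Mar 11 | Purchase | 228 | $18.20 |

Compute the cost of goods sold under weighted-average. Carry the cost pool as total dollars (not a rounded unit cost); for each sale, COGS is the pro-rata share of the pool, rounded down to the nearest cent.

After Mar 1: 212 on hand, pool $4,250.60 (≈ $20.0500 each)
After Mar 3: 536 on hand, pool $10,422.80 (≈ $19.4455 each)
Mar 5, sell 352: 352/536 × $10,422.80 → $6,844.82
After Mar 6: 315 on hand, pool $6,073.53 (≈ $19.2810 each)
After Mar 7: 480 on hand, pool $9,027.03 (≈ $18.8063 each)
Mar 8, sell 302: 302/480 × $9,027.03 → $5,679.50
After Mar 9: 255 on hand, pool $4,733.53 (≈ $18.5629 each)
After Mar 11: 483 on hand, pool $8,883.13 (≈ $18.3916 each)
Total COGS = $6,844.82 + $5,679.50 = $12,524.32
Ending inventory (cost pool remaining) = $8,883.13

COGS = $12,524.32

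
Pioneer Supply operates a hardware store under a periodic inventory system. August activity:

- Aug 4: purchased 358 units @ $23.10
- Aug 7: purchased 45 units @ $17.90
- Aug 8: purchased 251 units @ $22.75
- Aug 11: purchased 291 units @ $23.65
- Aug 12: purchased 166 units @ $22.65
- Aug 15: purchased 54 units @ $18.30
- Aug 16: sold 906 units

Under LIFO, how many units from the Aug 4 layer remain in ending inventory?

Aug 16, 906 sold [LIFO — newest first]: 54 @ $18.30 + 166 @ $22.65 + 291 @ $23.65 + 251 @ $22.75 + 45 @ $17.90 + 99 @ $23.10 = $20,432.90
Ending inventory: 259 @ $23.10 = $5,982.90

259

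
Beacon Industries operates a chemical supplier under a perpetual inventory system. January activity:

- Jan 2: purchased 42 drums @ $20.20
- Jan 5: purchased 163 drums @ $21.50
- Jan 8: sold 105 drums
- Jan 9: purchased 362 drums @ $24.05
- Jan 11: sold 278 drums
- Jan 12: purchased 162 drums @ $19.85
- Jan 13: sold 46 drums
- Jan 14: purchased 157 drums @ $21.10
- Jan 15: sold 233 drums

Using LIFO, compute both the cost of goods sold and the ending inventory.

Jan 8, 105 sold [LIFO — newest first]: 105 @ $21.50 = $2,257.50
Jan 11, 278 sold [LIFO — newest first]: 278 @ $24.05 = $6,685.90
Jan 13, 46 sold [LIFO — newest first]: 46 @ $19.85 = $913.10
Jan 15, 233 sold [LIFO — newest first]: 157 @ $21.10 + 76 @ $19.85 = $4,821.30
Total COGS = $2,257.50 + $6,685.90 + $913.10 + $4,821.30 = $14,677.80
Ending inventory: 42 @ $20.20 + 58 @ $21.50 + 84 @ $24.05 + 40 @ $19.85 = $4,909.60

COGS = $14,677.80; ending inventory = $4,909.60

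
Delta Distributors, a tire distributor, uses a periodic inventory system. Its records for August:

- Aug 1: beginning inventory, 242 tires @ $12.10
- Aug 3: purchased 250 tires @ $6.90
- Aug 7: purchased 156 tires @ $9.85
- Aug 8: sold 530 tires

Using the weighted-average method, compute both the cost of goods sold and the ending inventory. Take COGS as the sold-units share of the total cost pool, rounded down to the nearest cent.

COGS = $5,062.64; ending inventory = $1,127.16

Aug 8, sell 530: 530/648 × $6,189.80 → $5,062.64
Ending inventory (cost pool remaining) = $1,127.16
Check: goods available $6,189.80 = COGS $5,062.64 + ending $1,127.16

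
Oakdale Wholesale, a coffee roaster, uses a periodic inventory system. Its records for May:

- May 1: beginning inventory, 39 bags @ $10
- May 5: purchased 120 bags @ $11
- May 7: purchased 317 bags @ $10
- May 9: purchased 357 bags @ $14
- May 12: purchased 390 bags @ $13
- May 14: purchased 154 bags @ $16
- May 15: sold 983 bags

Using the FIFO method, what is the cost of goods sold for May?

COGS = $11,828

May 15, 983 sold [FIFO — oldest first]: 39 @ $10 + 120 @ $11 + 317 @ $10 + 357 @ $14 + 150 @ $13 = $11,828
Ending inventory: 240 @ $13 + 154 @ $16 = $5,584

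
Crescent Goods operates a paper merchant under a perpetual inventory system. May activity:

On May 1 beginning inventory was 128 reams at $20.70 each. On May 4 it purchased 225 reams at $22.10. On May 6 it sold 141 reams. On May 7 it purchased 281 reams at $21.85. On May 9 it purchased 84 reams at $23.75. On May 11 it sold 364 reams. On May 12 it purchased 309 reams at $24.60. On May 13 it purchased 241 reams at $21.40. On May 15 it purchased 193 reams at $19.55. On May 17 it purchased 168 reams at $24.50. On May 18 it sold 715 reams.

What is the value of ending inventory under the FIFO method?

May 6, 141 sold [FIFO — oldest first]: 128 @ $20.70 + 13 @ $22.10 = $2,936.90
May 11, 364 sold [FIFO — oldest first]: 212 @ $22.10 + 152 @ $21.85 = $8,006.40
May 18, 715 sold [FIFO — oldest first]: 129 @ $21.85 + 84 @ $23.75 + 309 @ $24.60 + 193 @ $21.40 = $16,545.25
Total COGS = $2,936.90 + $8,006.40 + $16,545.25 = $27,488.55
Ending inventory: 48 @ $21.40 + 193 @ $19.55 + 168 @ $24.50 = $8,916.35
Check: goods available $36,404.90 = COGS $27,488.55 + ending $8,916.35

Ending inventory = $8,916.35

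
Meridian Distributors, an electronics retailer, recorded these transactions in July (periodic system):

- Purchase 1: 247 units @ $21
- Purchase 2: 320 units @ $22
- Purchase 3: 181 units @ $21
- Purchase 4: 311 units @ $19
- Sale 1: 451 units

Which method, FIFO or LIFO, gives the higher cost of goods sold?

FIFO COGS: 247 @ $21 + 204 @ $22 = $9,675
LIFO COGS: 311 @ $19 + 140 @ $21 = $8,849

FIFO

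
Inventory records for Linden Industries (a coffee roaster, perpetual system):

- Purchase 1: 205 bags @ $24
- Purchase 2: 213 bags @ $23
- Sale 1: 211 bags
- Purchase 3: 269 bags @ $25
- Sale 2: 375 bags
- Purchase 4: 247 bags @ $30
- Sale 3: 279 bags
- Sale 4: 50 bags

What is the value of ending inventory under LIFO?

Sale 1 (211) [LIFO — newest first]: 211 @ $23 = $4,853
Sale 2 (375) [LIFO — newest first]: 269 @ $25 + 2 @ $23 + 104 @ $24 = $9,267
Sale 3 (279) [LIFO — newest first]: 247 @ $30 + 32 @ $24 = $8,178
Sale 4 (50) [LIFO — newest first]: 50 @ $24 = $1,200
Total COGS = $4,853 + $9,267 + $8,178 + $1,200 = $23,498
Ending inventory: 19 @ $24 = $456

Ending inventory = $456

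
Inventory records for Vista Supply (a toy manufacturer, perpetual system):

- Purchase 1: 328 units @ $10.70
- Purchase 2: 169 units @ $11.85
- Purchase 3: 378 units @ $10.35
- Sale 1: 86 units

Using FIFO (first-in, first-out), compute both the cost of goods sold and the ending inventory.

COGS = $920.20; ending inventory = $8,504.35

Sale 1 (86) [FIFO — oldest first]: 86 @ $10.70 = $920.20
Ending inventory: 242 @ $10.70 + 169 @ $11.85 + 378 @ $10.35 = $8,504.35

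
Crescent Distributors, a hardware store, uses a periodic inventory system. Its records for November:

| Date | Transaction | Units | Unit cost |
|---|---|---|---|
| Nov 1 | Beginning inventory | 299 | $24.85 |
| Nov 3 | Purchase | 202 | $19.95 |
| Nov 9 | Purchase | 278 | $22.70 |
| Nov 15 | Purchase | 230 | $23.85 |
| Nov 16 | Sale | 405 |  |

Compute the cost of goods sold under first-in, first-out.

COGS = $9,544.85

Nov 16, 405 sold [FIFO — oldest first]: 299 @ $24.85 + 106 @ $19.95 = $9,544.85
Ending inventory: 96 @ $19.95 + 278 @ $22.70 + 230 @ $23.85 = $13,711.30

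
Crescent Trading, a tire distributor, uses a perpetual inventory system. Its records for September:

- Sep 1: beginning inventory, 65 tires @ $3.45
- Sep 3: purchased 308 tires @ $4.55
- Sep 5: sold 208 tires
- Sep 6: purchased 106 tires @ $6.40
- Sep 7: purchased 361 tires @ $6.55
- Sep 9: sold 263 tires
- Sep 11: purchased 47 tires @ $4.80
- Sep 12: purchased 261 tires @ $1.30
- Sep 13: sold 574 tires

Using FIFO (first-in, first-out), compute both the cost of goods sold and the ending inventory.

COGS = $5,099.60; ending inventory = $133.90

Sep 5, 208 sold [FIFO — oldest first]: 65 @ $3.45 + 143 @ $4.55 = $874.90
Sep 9, 263 sold [FIFO — oldest first]: 165 @ $4.55 + 98 @ $6.40 = $1,377.95
Sep 13, 574 sold [FIFO — oldest first]: 8 @ $6.40 + 361 @ $6.55 + 47 @ $4.80 + 158 @ $1.30 = $2,846.75
Total COGS = $874.90 + $1,377.95 + $2,846.75 = $5,099.60
Ending inventory: 103 @ $1.30 = $133.90
Check: goods available $5,233.50 = COGS $5,099.60 + ending $133.90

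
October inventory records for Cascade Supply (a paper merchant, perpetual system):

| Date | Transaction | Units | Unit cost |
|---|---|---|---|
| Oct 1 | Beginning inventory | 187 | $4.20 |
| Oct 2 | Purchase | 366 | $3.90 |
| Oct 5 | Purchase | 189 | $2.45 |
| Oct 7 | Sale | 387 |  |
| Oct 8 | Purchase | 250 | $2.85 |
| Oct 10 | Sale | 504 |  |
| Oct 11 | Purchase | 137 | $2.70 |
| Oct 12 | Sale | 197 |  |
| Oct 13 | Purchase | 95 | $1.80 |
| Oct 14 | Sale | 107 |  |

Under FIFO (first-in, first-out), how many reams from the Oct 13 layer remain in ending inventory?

29

Oct 7, 387 sold [FIFO — oldest first]: 187 @ $4.20 + 200 @ $3.90 = $1,565.40
Oct 10, 504 sold [FIFO — oldest first]: 166 @ $3.90 + 189 @ $2.45 + 149 @ $2.85 = $1,535.10
Oct 12, 197 sold [FIFO — oldest first]: 101 @ $2.85 + 96 @ $2.70 = $547.05
Oct 14, 107 sold [FIFO — oldest first]: 41 @ $2.70 + 66 @ $1.80 = $229.50
Total COGS = $1,565.40 + $1,535.10 + $547.05 + $229.50 = $3,877.05
Ending inventory: 29 @ $1.80 = $52.20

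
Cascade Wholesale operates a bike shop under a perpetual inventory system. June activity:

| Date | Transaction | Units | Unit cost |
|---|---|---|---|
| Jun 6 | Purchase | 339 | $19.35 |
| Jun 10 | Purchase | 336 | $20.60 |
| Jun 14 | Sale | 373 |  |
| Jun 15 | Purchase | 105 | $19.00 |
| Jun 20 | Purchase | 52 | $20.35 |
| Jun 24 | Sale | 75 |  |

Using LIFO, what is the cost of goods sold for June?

Jun 14, 373 sold [LIFO — newest first]: 336 @ $20.60 + 37 @ $19.35 = $7,637.55
Jun 24, 75 sold [LIFO — newest first]: 52 @ $20.35 + 23 @ $19.00 = $1,495.20
Total COGS = $7,637.55 + $1,495.20 = $9,132.75
Ending inventory: 302 @ $19.35 + 82 @ $19.00 = $7,401.70
Check: goods available $16,534.45 = COGS $9,132.75 + ending $7,401.70

COGS = $9,132.75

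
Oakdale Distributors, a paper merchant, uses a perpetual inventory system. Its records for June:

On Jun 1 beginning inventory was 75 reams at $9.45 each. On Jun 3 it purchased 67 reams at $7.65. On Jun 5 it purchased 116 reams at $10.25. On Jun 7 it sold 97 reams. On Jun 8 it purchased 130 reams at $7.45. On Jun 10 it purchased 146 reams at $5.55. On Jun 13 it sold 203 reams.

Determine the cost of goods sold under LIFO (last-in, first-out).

Jun 7, 97 sold [LIFO — newest first]: 97 @ $10.25 = $994.25
Jun 13, 203 sold [LIFO — newest first]: 146 @ $5.55 + 57 @ $7.45 = $1,234.95
Total COGS = $994.25 + $1,234.95 = $2,229.20
Ending inventory: 75 @ $9.45 + 67 @ $7.65 + 19 @ $10.25 + 73 @ $7.45 = $1,959.90

COGS = $2,229.20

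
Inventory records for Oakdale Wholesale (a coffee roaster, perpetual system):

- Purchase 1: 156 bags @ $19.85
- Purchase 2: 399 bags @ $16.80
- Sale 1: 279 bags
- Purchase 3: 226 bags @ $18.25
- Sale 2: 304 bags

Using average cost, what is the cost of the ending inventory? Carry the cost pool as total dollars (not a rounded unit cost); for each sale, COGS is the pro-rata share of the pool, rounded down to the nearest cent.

After Purchase 1: 156 on hand, pool $3,096.60 (≈ $19.8500 each)
After Purchase 2: 555 on hand, pool $9,799.80 (≈ $17.6573 each)
Sale 1, sell 279: 279/555 × $9,799.80 → $4,926.38
After Purchase 3: 502 on hand, pool $8,997.92 (≈ $17.9241 each)
Sale 2, sell 304: 304/502 × $8,997.92 → $5,448.93
Total COGS = $4,926.38 + $5,448.93 = $10,375.31
Ending inventory (cost pool remaining) = $3,548.99
Check: goods available $13,924.30 = COGS $10,375.31 + ending $3,548.99

Ending inventory = $3,548.99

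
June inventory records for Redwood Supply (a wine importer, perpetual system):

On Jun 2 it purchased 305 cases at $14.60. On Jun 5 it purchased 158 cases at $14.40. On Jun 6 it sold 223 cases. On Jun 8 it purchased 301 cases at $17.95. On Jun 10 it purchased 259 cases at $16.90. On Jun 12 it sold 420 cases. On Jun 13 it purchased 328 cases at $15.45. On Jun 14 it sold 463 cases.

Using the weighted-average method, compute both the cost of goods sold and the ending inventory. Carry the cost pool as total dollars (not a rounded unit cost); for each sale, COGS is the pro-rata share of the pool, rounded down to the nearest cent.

After Jun 2: 305 on hand, pool $4,453.00 (≈ $14.6000 each)
After Jun 5: 463 on hand, pool $6,728.20 (≈ $14.5317 each)
Jun 6, sell 223: 223/463 × $6,728.20 → $3,240.58
After Jun 8: 541 on hand, pool $8,890.57 (≈ $16.4336 each)
After Jun 10: 800 on hand, pool $13,267.67 (≈ $16.5846 each)
Jun 12, sell 420: 420/800 × $13,267.67 → $6,965.52
After Jun 13: 708 on hand, pool $11,369.75 (≈ $16.0590 each)
Jun 14, sell 463: 463/708 × $11,369.75 → $7,435.30
Total COGS = $3,240.58 + $6,965.52 + $7,435.30 = $17,641.40
Ending inventory (cost pool remaining) = $3,934.45

COGS = $17,641.40; ending inventory = $3,934.45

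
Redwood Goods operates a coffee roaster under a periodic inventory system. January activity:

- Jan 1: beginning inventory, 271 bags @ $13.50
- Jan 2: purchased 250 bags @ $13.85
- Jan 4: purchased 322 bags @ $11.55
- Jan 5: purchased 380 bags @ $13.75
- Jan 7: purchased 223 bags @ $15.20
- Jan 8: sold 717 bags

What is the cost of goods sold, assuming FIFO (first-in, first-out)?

COGS = $9,384.80

Jan 8, 717 sold [FIFO — oldest first]: 271 @ $13.50 + 250 @ $13.85 + 196 @ $11.55 = $9,384.80
Ending inventory: 126 @ $11.55 + 380 @ $13.75 + 223 @ $15.20 = $10,069.90
Check: goods available $19,454.70 = COGS $9,384.80 + ending $10,069.90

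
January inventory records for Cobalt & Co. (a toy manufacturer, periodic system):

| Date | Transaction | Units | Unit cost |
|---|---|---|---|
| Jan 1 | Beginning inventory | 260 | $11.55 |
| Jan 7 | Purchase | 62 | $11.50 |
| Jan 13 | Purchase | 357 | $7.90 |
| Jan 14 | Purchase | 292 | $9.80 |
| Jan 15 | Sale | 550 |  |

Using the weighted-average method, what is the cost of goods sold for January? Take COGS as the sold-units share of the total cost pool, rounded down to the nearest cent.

COGS = $5,323.21

Jan 15, sell 550: 550/971 × $9,397.90 → $5,323.21
Ending inventory (cost pool remaining) = $4,074.69
Check: goods available $9,397.90 = COGS $5,323.21 + ending $4,074.69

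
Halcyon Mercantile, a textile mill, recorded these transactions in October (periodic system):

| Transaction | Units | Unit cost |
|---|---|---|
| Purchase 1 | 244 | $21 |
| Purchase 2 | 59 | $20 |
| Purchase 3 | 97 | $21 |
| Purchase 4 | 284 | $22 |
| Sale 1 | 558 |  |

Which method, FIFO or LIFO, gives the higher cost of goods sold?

FIFO COGS: 244 @ $21 + 59 @ $20 + 97 @ $21 + 158 @ $22 = $11,817
LIFO COGS: 284 @ $22 + 97 @ $21 + 59 @ $20 + 118 @ $21 = $11,943

LIFO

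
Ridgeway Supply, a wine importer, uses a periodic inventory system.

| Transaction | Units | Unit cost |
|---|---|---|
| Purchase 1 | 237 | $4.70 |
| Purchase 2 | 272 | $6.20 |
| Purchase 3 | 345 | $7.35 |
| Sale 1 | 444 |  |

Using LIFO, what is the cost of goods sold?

Sale 1 (444) [LIFO — newest first]: 345 @ $7.35 + 99 @ $6.20 = $3,149.55
Ending inventory: 237 @ $4.70 + 173 @ $6.20 = $2,186.50

COGS = $3,149.55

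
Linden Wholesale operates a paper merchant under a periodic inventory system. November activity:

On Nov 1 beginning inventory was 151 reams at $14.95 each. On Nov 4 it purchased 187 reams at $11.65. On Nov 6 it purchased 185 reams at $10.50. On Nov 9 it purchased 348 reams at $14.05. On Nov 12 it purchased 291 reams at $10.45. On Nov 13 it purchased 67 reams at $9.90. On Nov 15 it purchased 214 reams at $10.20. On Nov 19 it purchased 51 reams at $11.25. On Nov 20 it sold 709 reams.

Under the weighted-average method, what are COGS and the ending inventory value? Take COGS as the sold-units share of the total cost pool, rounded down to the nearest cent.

Nov 20, sell 709: 709/1494 × $17,728.70 → $8,413.41
Ending inventory (cost pool remaining) = $9,315.29
Check: goods available $17,728.70 = COGS $8,413.41 + ending $9,315.29

COGS = $8,413.41; ending inventory = $9,315.29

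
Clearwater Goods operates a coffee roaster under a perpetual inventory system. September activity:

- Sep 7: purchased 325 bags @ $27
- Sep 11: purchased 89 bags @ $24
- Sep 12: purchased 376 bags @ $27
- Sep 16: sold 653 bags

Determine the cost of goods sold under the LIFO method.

COGS = $17,364

Sep 16, 653 sold [LIFO — newest first]: 376 @ $27 + 89 @ $24 + 188 @ $27 = $17,364
Ending inventory: 137 @ $27 = $3,699
Check: goods available $21,063 = COGS $17,364 + ending $3,699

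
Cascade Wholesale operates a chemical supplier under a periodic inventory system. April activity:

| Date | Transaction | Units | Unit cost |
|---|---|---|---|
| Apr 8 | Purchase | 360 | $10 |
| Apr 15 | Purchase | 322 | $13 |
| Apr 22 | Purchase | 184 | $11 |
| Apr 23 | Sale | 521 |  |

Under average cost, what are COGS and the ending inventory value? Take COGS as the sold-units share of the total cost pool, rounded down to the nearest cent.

Apr 23, sell 521: 521/866 × $9,810.00 → $5,901.85
Ending inventory (cost pool remaining) = $3,908.15
Check: goods available $9,810.00 = COGS $5,901.85 + ending $3,908.15

COGS = $5,901.85; ending inventory = $3,908.15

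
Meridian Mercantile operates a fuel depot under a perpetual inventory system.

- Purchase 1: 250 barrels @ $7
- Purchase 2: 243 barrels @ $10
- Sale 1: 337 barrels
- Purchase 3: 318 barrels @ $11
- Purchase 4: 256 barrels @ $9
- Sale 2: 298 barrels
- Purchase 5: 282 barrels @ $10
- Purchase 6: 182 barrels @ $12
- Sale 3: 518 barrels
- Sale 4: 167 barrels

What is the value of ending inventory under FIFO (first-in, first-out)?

Sale 1 (337) [FIFO — oldest first]: 250 @ $7 + 87 @ $10 = $2,620
Sale 2 (298) [FIFO — oldest first]: 156 @ $10 + 142 @ $11 = $3,122
Sale 3 (518) [FIFO — oldest first]: 176 @ $11 + 256 @ $9 + 86 @ $10 = $5,100
Sale 4 (167) [FIFO — oldest first]: 167 @ $10 = $1,670
Total COGS = $2,620 + $3,122 + $5,100 + $1,670 = $12,512
Ending inventory: 29 @ $10 + 182 @ $12 = $2,474

Ending inventory = $2,474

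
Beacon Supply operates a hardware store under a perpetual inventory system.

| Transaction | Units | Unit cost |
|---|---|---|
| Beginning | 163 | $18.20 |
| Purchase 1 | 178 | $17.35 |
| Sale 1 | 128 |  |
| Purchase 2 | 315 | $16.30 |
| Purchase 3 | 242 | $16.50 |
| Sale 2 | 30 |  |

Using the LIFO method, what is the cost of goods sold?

COGS = $2,715.80

Sale 1 (128) [LIFO — newest first]: 128 @ $17.35 = $2,220.80
Sale 2 (30) [LIFO — newest first]: 30 @ $16.50 = $495.00
Total COGS = $2,220.80 + $495.00 = $2,715.80
Ending inventory: 163 @ $18.20 + 50 @ $17.35 + 315 @ $16.30 + 212 @ $16.50 = $12,466.60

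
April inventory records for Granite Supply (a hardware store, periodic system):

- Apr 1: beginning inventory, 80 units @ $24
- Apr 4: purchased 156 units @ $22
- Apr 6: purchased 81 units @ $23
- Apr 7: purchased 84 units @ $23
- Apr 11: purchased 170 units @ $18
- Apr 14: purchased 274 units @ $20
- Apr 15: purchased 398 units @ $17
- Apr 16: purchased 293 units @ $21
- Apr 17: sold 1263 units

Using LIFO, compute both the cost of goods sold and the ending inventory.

COGS = $24,403; ending inventory = $6,203

Apr 17, 1263 sold [LIFO — newest first]: 293 @ $21 + 398 @ $17 + 274 @ $20 + 170 @ $18 + 84 @ $23 + 44 @ $23 = $24,403
Ending inventory: 80 @ $24 + 156 @ $22 + 37 @ $23 = $6,203
Check: goods available $30,606 = COGS $24,403 + ending $6,203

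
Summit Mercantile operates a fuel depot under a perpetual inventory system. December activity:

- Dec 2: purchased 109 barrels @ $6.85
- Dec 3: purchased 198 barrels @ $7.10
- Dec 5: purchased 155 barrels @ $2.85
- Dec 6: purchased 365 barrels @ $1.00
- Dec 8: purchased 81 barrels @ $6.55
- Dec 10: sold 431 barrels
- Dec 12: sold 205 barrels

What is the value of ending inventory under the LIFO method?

Ending inventory = $1,903.95

Dec 10, 431 sold [LIFO — newest first]: 81 @ $6.55 + 350 @ $1.00 = $880.55
Dec 12, 205 sold [LIFO — newest first]: 15 @ $1.00 + 155 @ $2.85 + 35 @ $7.10 = $705.25
Total COGS = $880.55 + $705.25 = $1,585.80
Ending inventory: 109 @ $6.85 + 163 @ $7.10 = $1,903.95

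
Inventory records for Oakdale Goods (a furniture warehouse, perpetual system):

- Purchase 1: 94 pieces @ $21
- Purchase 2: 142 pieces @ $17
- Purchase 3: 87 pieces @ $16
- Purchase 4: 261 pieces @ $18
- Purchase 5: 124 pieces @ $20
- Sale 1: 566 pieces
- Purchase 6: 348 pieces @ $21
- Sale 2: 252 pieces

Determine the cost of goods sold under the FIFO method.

Sale 1 (566) [FIFO — oldest first]: 94 @ $21 + 142 @ $17 + 87 @ $16 + 243 @ $18 = $10,154
Sale 2 (252) [FIFO — oldest first]: 18 @ $18 + 124 @ $20 + 110 @ $21 = $5,114
Total COGS = $10,154 + $5,114 = $15,268
Ending inventory: 238 @ $21 = $4,998
Check: goods available $20,266 = COGS $15,268 + ending $4,998

COGS = $15,268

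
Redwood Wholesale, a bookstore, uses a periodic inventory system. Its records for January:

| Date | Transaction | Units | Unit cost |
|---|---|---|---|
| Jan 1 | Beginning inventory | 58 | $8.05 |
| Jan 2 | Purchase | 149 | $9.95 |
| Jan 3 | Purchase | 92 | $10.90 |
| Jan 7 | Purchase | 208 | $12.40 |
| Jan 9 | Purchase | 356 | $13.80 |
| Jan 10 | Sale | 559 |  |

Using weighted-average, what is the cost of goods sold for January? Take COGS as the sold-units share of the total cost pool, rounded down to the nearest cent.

Jan 10, sell 559: 559/863 × $10,444.25 → $6,765.16
Ending inventory (cost pool remaining) = $3,679.09

COGS = $6,765.16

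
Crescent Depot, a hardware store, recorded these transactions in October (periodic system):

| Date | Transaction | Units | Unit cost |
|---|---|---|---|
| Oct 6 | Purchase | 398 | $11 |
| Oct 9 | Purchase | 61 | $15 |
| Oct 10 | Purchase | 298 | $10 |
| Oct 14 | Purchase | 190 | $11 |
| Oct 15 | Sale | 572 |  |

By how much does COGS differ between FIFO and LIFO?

FIFO COGS: 398 @ $11 + 61 @ $15 + 113 @ $10 = $6,423
LIFO COGS: 190 @ $11 + 298 @ $10 + 61 @ $15 + 23 @ $11 = $6,238
Difference = |$6,423 − $6,238| = $185

$185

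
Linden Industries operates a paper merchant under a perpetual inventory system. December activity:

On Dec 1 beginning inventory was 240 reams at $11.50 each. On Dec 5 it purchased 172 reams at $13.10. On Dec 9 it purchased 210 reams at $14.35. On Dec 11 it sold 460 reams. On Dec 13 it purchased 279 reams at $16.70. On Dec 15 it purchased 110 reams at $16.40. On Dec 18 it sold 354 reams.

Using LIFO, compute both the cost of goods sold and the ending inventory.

COGS = $12,042.50; ending inventory = $2,447.50

Dec 11, 460 sold [LIFO — newest first]: 210 @ $14.35 + 172 @ $13.10 + 78 @ $11.50 = $6,163.70
Dec 18, 354 sold [LIFO — newest first]: 110 @ $16.40 + 244 @ $16.70 = $5,878.80
Total COGS = $6,163.70 + $5,878.80 = $12,042.50
Ending inventory: 162 @ $11.50 + 35 @ $16.70 = $2,447.50
Check: goods available $14,490.00 = COGS $12,042.50 + ending $2,447.50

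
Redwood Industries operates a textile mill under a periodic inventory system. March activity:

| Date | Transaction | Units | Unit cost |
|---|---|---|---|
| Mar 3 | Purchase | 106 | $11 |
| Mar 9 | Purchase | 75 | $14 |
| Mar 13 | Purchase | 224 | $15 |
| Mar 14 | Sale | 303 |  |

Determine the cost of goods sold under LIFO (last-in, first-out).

Mar 14, 303 sold [LIFO — newest first]: 224 @ $15 + 75 @ $14 + 4 @ $11 = $4,454
Ending inventory: 102 @ $11 = $1,122

COGS = $4,454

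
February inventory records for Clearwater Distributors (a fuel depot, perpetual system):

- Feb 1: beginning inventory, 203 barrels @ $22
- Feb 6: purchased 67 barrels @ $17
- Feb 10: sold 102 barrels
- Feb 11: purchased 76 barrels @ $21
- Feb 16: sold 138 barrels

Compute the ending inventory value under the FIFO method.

Feb 10, 102 sold [FIFO — oldest first]: 102 @ $22 = $2,244
Feb 16, 138 sold [FIFO — oldest first]: 101 @ $22 + 37 @ $17 = $2,851
Total COGS = $2,244 + $2,851 = $5,095
Ending inventory: 30 @ $17 + 76 @ $21 = $2,106

Ending inventory = $2,106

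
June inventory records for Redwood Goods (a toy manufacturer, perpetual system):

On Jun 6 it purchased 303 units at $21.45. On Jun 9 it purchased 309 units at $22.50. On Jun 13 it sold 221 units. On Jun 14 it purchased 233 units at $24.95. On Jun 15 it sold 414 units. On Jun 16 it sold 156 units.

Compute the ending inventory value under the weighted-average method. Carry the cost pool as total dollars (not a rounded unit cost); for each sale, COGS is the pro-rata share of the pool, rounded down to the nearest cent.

After Jun 6: 303 on hand, pool $6,499.35 (≈ $21.4500 each)
After Jun 9: 612 on hand, pool $13,451.85 (≈ $21.9801 each)
Jun 13, sell 221: 221/612 × $13,451.85 → $4,857.61
After Jun 14: 624 on hand, pool $14,407.59 (≈ $23.0891 each)
Jun 15, sell 414: 414/624 × $14,407.59 → $9,558.88
Jun 16, sell 156: 156/210 × $4,848.71 → $3,601.89
Total COGS = $4,857.61 + $9,558.88 + $3,601.89 = $18,018.38
Ending inventory (cost pool remaining) = $1,246.82

Ending inventory = $1,246.82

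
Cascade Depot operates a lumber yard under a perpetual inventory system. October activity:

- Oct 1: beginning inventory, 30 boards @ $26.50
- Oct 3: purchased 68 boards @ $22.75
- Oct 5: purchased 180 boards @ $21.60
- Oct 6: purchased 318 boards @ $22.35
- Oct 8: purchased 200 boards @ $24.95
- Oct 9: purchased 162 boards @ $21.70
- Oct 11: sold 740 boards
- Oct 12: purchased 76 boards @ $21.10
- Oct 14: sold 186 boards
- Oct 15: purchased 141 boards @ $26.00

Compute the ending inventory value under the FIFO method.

Ending inventory = $5,964.00

Oct 11, 740 sold [FIFO — oldest first]: 30 @ $26.50 + 68 @ $22.75 + 180 @ $21.60 + 318 @ $22.35 + 144 @ $24.95 = $16,930.10
Oct 14, 186 sold [FIFO — oldest first]: 56 @ $24.95 + 130 @ $21.70 = $4,218.20
Total COGS = $16,930.10 + $4,218.20 = $21,148.30
Ending inventory: 32 @ $21.70 + 76 @ $21.10 + 141 @ $26.00 = $5,964.00
Check: goods available $27,112.30 = COGS $21,148.30 + ending $5,964.00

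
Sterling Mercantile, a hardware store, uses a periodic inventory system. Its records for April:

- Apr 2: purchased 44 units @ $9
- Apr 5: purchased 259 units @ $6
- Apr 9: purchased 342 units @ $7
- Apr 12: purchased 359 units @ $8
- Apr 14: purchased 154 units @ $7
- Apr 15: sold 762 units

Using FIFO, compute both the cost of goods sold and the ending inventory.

Apr 15, 762 sold [FIFO — oldest first]: 44 @ $9 + 259 @ $6 + 342 @ $7 + 117 @ $8 = $5,280
Ending inventory: 242 @ $8 + 154 @ $7 = $3,014

COGS = $5,280; ending inventory = $3,014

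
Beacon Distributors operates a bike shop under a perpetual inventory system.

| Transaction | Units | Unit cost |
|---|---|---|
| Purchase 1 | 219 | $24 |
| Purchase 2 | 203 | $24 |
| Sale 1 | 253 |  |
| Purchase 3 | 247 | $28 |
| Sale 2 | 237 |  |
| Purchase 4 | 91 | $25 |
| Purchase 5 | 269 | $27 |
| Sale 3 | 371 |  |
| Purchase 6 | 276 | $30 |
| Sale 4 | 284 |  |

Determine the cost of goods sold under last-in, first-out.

COGS = $31,022

Sale 1 (253) [LIFO — newest first]: 203 @ $24 + 50 @ $24 = $6,072
Sale 2 (237) [LIFO — newest first]: 237 @ $28 = $6,636
Sale 3 (371) [LIFO — newest first]: 269 @ $27 + 91 @ $25 + 10 @ $28 + 1 @ $24 = $9,842
Sale 4 (284) [LIFO — newest first]: 276 @ $30 + 8 @ $24 = $8,472
Total COGS = $6,072 + $6,636 + $9,842 + $8,472 = $31,022
Ending inventory: 160 @ $24 = $3,840
Check: goods available $34,862 = COGS $31,022 + ending $3,840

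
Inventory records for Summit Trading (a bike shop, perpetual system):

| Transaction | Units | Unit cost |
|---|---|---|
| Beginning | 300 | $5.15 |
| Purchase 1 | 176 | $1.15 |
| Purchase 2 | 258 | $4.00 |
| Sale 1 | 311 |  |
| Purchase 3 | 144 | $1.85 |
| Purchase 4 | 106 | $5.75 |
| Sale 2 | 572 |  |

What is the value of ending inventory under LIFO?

Sale 1 (311) [LIFO — newest first]: 258 @ $4.00 + 53 @ $1.15 = $1,092.95
Sale 2 (572) [LIFO — newest first]: 106 @ $5.75 + 144 @ $1.85 + 123 @ $1.15 + 199 @ $5.15 = $2,042.20
Total COGS = $1,092.95 + $2,042.20 = $3,135.15
Ending inventory: 101 @ $5.15 = $520.15

Ending inventory = $520.15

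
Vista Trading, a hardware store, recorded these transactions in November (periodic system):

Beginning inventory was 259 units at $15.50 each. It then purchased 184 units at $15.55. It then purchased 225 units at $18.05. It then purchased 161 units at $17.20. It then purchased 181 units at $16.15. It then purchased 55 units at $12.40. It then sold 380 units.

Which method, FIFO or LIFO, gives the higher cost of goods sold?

FIFO COGS: 259 @ $15.50 + 121 @ $15.55 = $5,896.05
LIFO COGS: 55 @ $12.40 + 181 @ $16.15 + 144 @ $17.20 = $6,081.95

LIFO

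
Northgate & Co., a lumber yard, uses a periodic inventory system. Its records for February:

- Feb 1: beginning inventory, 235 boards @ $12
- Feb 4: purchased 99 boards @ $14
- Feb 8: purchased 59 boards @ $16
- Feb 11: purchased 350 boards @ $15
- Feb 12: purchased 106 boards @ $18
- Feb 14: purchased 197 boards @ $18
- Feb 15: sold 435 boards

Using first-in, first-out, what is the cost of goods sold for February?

COGS = $5,780

Feb 15, 435 sold [FIFO — oldest first]: 235 @ $12 + 99 @ $14 + 59 @ $16 + 42 @ $15 = $5,780
Ending inventory: 308 @ $15 + 106 @ $18 + 197 @ $18 = $10,074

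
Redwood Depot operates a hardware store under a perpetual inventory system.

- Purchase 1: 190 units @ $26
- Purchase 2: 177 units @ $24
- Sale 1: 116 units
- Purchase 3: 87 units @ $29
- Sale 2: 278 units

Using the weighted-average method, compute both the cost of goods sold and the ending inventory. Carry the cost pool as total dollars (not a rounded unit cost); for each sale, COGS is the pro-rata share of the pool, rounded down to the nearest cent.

After Purchase 1: 190 on hand, pool $4,940.00 (≈ $26.0000 each)
After Purchase 2: 367 on hand, pool $9,188.00 (≈ $25.0354 each)
Sale 1, sell 116: 116/367 × $9,188.00 → $2,904.10
After Purchase 3: 338 on hand, pool $8,806.90 (≈ $26.0559 each)
Sale 2, sell 278: 278/338 × $8,806.90 → $7,243.54
Total COGS = $2,904.10 + $7,243.54 = $10,147.64
Ending inventory (cost pool remaining) = $1,563.36

COGS = $10,147.64; ending inventory = $1,563.36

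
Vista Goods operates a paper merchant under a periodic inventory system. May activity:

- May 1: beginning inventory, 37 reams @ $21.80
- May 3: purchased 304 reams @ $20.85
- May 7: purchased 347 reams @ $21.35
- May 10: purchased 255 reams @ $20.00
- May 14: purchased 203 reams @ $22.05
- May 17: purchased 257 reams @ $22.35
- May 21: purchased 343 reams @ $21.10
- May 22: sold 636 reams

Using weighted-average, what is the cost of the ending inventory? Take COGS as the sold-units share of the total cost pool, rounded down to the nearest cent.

Ending inventory = $23,592.81

May 22, sell 636: 636/1746 × $37,110.85 → $13,518.04
Ending inventory (cost pool remaining) = $23,592.81
Check: goods available $37,110.85 = COGS $13,518.04 + ending $23,592.81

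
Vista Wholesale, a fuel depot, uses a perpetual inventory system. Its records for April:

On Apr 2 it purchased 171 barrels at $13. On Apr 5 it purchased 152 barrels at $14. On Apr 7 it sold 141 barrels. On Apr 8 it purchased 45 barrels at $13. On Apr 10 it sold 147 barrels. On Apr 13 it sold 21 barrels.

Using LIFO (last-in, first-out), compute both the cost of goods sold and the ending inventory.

COGS = $4,169; ending inventory = $767

Apr 7, 141 sold [LIFO — newest first]: 141 @ $14 = $1,974
Apr 10, 147 sold [LIFO — newest first]: 45 @ $13 + 11 @ $14 + 91 @ $13 = $1,922
Apr 13, 21 sold [LIFO — newest first]: 21 @ $13 = $273
Total COGS = $1,974 + $1,922 + $273 = $4,169
Ending inventory: 59 @ $13 = $767
Check: goods available $4,936 = COGS $4,169 + ending $767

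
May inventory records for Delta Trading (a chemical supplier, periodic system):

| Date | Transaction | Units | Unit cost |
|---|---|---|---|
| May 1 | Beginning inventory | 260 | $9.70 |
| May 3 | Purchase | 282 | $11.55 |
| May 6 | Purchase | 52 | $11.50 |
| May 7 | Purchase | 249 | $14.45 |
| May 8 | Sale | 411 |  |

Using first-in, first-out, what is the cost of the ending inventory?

Ending inventory = $5,709.10

May 8, 411 sold [FIFO — oldest first]: 260 @ $9.70 + 151 @ $11.55 = $4,266.05
Ending inventory: 131 @ $11.55 + 52 @ $11.50 + 249 @ $14.45 = $5,709.10
Check: goods available $9,975.15 = COGS $4,266.05 + ending $5,709.10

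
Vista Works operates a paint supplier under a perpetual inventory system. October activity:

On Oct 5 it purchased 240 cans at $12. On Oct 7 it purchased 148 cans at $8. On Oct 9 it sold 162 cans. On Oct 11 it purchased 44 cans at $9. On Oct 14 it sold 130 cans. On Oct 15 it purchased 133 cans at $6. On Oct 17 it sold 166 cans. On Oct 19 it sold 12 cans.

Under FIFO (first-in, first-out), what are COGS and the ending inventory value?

Oct 9, 162 sold [FIFO — oldest first]: 162 @ $12 = $1,944
Oct 14, 130 sold [FIFO — oldest first]: 78 @ $12 + 52 @ $8 = $1,352
Oct 17, 166 sold [FIFO — oldest first]: 96 @ $8 + 44 @ $9 + 26 @ $6 = $1,320
Oct 19, 12 sold [FIFO — oldest first]: 12 @ $6 = $72
Total COGS = $1,944 + $1,352 + $1,320 + $72 = $4,688
Ending inventory: 95 @ $6 = $570

COGS = $4,688; ending inventory = $570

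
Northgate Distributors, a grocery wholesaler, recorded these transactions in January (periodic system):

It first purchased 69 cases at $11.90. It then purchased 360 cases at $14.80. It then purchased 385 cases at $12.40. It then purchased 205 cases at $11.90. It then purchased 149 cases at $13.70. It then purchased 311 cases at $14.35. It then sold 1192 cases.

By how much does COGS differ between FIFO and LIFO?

$70.95

FIFO COGS: 69 @ $11.90 + 360 @ $14.80 + 385 @ $12.40 + 205 @ $11.90 + 149 @ $13.70 + 24 @ $14.35 = $15,748.30
LIFO COGS: 311 @ $14.35 + 149 @ $13.70 + 205 @ $11.90 + 385 @ $12.40 + 142 @ $14.80 = $15,819.25
Difference = |$15,748.30 − $15,819.25| = $70.95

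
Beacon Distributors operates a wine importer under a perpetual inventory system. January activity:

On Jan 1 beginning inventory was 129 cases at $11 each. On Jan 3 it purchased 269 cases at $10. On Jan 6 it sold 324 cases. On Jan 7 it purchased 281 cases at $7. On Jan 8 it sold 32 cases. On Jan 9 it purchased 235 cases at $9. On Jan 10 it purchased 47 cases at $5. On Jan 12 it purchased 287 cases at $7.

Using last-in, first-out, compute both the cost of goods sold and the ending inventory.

COGS = $3,519; ending inventory = $6,916

Jan 6, 324 sold [LIFO — newest first]: 269 @ $10 + 55 @ $11 = $3,295
Jan 8, 32 sold [LIFO — newest first]: 32 @ $7 = $224
Total COGS = $3,295 + $224 = $3,519
Ending inventory: 74 @ $11 + 249 @ $7 + 235 @ $9 + 47 @ $5 + 287 @ $7 = $6,916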